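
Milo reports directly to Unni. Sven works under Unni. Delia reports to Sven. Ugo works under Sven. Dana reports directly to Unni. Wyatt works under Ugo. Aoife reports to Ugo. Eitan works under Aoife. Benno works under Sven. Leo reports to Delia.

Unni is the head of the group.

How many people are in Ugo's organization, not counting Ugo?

Ugo directly manages Wyatt, Aoife. Wyatt has no reports. Under Aoife: Eitan (1). So Ugo's organization is 2 direct reports plus everyone under them: 1 + 2 = 3.

3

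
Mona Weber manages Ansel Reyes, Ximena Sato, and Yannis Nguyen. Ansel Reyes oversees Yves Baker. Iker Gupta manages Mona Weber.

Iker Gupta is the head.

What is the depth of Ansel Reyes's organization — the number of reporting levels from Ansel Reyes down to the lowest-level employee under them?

1

The longest chain under Ansel Reyes runs Ansel Reyes → Yves Baker, which is 1 level below Ansel Reyes.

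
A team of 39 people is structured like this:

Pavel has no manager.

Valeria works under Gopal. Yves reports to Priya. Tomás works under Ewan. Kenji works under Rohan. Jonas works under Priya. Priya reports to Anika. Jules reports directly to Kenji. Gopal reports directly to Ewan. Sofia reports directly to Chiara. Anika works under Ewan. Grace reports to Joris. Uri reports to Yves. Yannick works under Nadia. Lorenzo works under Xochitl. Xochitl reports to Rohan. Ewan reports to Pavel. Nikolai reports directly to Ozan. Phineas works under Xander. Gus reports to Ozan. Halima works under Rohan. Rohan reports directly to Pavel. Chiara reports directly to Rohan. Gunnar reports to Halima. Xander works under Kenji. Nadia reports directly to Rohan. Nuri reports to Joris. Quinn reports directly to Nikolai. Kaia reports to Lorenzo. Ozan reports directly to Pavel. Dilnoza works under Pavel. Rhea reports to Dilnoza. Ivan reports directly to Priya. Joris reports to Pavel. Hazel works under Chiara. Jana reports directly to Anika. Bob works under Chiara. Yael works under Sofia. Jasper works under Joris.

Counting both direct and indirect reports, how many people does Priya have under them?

Priya directly manages Yves, Ivan, Jonas. Under Yves: Uri (1). Ivan has no reports. Jonas has no reports. So Priya's organization is 3 direct reports plus everyone under them: 2 + 1 + 1 = 4.

4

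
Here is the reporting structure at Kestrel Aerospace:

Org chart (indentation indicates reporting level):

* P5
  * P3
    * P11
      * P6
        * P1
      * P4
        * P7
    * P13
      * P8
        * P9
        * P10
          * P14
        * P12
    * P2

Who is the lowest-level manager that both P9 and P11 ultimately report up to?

P9's chain of managers is P8, P13, P3, P5. P11's chain of managers is P3, P5. The first manager that appears in both chains is P3.

P3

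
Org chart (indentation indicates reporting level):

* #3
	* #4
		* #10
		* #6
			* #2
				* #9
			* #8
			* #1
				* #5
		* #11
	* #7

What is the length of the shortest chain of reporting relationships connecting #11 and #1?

3

#11 is 1 level below #4, and #1 is 2 levels below #4 (their lowest common manager). The shortest path runs up from #11 to #4 and back down to #1: 1 + 2 = 3 links.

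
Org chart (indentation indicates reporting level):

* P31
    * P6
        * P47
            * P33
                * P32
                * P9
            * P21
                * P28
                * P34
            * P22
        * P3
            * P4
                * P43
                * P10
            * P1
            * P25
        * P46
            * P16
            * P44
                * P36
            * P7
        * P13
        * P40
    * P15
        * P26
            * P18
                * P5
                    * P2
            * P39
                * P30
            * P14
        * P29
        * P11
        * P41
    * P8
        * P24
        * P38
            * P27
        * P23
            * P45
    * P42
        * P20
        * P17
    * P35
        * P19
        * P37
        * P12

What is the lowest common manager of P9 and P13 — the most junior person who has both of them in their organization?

P9's chain of managers is P33, P47, P6, P31. P13's chain of managers is P6, P31. The first manager that appears in both chains is P6.

P6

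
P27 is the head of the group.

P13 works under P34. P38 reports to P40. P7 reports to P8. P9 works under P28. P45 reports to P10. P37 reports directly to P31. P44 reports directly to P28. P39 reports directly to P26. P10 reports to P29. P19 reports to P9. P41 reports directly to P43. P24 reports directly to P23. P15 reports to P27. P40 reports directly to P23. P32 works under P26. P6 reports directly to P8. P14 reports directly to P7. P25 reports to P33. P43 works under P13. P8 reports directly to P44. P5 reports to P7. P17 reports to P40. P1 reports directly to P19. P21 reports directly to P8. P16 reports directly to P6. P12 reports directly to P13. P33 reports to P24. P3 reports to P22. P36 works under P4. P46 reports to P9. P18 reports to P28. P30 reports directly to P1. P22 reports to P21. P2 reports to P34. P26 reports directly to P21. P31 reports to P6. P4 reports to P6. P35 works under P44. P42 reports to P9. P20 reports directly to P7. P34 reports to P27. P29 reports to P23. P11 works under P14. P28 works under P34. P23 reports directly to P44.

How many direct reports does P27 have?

P27 directly manages P34, P15. That is 2 direct reports.

2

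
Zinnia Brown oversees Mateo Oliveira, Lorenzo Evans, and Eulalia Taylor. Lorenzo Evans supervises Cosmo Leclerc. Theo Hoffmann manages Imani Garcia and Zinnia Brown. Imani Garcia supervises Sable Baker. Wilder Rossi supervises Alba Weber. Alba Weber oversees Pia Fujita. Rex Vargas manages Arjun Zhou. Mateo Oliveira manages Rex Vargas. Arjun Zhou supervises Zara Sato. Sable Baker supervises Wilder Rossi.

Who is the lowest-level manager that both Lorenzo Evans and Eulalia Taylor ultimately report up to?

Zinnia Brown

Lorenzo Evans's chain of managers is Zinnia Brown, Theo Hoffmann. Eulalia Taylor's chain of managers is Zinnia Brown, Theo Hoffmann. The first manager that appears in both chains is Zinnia Brown.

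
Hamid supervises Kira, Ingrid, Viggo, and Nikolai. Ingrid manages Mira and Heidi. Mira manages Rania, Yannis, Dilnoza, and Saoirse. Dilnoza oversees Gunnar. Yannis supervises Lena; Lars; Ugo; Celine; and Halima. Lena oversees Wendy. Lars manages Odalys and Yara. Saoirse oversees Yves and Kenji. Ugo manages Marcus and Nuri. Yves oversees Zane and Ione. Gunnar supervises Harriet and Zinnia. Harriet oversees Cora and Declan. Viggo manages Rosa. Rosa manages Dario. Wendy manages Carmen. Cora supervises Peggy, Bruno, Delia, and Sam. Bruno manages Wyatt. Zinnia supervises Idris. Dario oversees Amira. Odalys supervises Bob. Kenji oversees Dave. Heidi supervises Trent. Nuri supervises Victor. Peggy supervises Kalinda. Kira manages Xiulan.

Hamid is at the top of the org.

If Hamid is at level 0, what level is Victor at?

6

Chain from Victor up to Hamid: Victor → Nuri → Ugo → Yannis → Mira → Ingrid → Hamid. That is 6 steps up, so Victor is 6 levels below Hamid.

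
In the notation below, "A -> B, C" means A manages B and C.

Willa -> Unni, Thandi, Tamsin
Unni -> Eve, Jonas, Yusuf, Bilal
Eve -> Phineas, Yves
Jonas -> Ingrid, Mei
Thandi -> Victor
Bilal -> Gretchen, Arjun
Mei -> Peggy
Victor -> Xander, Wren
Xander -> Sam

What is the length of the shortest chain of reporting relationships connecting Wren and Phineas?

Wren is 3 levels below Willa, and Phineas is 3 levels below Willa (their lowest common manager). The shortest path runs up from Wren to Willa and back down to Phineas: 3 + 3 = 6 links.

6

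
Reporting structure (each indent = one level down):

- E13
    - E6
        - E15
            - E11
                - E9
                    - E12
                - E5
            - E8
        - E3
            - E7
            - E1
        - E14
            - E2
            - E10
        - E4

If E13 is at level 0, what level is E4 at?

Chain from E4 up to E13: E4 → E6 → E13. That is 2 steps up, so E4 is 2 levels below E13.

2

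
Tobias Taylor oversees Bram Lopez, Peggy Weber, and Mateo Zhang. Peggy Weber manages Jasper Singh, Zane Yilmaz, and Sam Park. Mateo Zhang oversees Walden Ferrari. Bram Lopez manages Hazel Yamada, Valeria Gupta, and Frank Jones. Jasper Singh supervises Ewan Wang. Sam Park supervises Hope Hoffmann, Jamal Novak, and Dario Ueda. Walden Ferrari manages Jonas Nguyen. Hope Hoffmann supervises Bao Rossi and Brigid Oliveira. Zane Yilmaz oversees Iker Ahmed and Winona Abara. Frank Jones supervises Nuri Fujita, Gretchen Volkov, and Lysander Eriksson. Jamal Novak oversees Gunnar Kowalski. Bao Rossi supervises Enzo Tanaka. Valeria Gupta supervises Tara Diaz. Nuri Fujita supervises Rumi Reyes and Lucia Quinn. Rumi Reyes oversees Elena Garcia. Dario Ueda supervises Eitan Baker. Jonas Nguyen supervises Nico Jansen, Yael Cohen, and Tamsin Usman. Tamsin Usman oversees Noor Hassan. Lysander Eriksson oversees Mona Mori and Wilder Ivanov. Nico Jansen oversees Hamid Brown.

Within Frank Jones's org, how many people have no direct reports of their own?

The people in Frank Jones's organization with no one reporting to them are Wilder Ivanov, Mona Mori, Gretchen Volkov, Lucia Quinn, Elena Garcia. That is 5.

5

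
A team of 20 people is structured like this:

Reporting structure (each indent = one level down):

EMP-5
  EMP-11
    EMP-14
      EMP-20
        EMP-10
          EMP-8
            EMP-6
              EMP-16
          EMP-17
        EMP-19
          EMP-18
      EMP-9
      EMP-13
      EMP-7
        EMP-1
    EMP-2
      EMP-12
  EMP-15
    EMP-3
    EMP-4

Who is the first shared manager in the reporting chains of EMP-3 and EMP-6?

EMP-3's chain of managers is EMP-15, EMP-5. EMP-6's chain of managers is EMP-8, EMP-10, EMP-20, EMP-14, EMP-11, EMP-5. The first manager that appears in both chains is EMP-5.

EMP-5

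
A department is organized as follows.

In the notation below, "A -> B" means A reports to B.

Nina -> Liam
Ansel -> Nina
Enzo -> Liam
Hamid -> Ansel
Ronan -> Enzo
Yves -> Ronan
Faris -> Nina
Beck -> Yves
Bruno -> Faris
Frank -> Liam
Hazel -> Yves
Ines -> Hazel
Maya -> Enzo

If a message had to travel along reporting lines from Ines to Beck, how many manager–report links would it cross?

Ines is 2 levels below Yves, and Beck is 1 level below Yves (their lowest common manager). The shortest path runs up from Ines to Yves and back down to Beck: 2 + 1 = 3 links.

3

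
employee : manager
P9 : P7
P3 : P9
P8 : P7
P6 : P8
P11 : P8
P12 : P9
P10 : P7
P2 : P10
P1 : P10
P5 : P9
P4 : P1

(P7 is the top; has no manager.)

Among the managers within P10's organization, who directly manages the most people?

P10

Direct-report counts within P10's organization: P10 has 2; P1 has 1. The largest is 2, held by P10.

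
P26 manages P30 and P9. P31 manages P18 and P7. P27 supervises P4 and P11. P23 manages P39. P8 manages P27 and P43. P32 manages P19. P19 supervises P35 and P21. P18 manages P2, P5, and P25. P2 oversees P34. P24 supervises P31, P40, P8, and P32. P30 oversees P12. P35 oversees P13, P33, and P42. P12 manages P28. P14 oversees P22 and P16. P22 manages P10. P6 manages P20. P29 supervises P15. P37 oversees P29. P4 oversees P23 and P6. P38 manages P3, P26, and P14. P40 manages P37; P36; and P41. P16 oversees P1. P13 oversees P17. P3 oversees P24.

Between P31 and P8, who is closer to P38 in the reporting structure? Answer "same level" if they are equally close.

same level

Both P31 and P8 are 3 levels below P38.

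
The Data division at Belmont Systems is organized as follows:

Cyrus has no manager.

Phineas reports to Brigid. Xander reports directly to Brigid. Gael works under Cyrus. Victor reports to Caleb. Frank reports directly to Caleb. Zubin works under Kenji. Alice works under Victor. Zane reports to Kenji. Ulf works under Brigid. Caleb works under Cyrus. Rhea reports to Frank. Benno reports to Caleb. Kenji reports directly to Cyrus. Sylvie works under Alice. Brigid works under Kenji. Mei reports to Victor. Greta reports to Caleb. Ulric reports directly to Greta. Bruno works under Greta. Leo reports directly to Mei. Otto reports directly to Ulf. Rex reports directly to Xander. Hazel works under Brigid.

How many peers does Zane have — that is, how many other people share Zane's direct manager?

2

Zane reports to Kenji. Kenji's other direct reports are Brigid, Zubin — 2 peers.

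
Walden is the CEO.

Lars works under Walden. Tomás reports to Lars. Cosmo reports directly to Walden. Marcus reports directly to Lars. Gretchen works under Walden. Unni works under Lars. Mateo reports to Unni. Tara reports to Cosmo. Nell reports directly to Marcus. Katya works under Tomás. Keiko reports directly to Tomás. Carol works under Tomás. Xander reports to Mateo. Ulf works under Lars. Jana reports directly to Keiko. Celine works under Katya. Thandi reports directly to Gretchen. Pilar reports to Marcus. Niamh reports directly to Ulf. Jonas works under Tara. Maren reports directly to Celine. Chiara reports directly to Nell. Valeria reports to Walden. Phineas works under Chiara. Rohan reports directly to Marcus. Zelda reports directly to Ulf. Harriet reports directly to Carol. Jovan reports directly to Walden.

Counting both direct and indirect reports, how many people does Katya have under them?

Katya directly manages Celine. Under Celine: Maren (1). That's 2 in total.

2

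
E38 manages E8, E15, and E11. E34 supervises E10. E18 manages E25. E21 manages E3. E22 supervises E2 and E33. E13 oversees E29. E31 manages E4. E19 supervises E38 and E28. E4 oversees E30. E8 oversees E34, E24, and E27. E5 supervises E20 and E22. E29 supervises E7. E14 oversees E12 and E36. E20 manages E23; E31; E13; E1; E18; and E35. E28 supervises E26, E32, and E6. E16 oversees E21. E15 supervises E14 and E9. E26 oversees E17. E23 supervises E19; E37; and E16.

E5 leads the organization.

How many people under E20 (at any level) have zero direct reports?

The people in E20's organization with no one reporting to them are E35, E25, E1, E7, E30, E3, E37, E6, E32, E17, E11, E9, E36, E12, E27, E24, E10. That is 17.

17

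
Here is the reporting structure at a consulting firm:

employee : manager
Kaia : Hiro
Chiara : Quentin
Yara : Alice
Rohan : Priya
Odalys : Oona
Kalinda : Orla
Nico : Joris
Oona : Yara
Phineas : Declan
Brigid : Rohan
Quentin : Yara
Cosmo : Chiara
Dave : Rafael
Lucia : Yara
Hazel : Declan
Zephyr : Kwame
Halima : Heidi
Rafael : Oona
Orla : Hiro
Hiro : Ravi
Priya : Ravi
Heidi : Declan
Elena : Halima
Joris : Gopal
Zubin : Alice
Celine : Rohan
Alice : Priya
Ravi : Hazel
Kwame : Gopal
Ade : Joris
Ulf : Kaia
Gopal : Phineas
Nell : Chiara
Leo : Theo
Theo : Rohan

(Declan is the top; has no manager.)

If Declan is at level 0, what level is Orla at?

4

Chain from Orla up to Declan: Orla → Hiro → Ravi → Hazel → Declan. That is 4 steps up, so Orla is 4 levels below Declan.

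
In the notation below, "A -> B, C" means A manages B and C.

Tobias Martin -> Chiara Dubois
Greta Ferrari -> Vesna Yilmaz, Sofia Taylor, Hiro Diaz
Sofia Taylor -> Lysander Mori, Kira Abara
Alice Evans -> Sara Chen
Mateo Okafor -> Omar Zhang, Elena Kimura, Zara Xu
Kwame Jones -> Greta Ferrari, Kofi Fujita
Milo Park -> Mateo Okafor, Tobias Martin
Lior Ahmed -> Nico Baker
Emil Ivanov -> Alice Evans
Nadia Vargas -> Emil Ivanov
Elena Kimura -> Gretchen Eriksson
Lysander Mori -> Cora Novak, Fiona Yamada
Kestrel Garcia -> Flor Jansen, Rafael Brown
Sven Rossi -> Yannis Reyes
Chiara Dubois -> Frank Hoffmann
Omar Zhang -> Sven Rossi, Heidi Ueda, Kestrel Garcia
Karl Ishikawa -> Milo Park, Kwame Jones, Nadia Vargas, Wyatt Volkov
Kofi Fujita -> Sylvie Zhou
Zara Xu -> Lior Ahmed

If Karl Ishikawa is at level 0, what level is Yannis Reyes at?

5

Chain from Yannis Reyes up to Karl Ishikawa: Yannis Reyes → Sven Rossi → Omar Zhang → Mateo Okafor → Milo Park → Karl Ishikawa. That is 5 steps up, so Yannis Reyes is 5 levels below Karl Ishikawa.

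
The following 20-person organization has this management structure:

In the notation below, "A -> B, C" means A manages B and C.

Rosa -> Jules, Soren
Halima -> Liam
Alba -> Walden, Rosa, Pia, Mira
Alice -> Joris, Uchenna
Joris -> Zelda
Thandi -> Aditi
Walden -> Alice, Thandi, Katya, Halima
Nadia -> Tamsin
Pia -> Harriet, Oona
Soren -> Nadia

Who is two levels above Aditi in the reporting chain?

Walden

Aditi reports to Thandi, and Thandi reports to Walden. So Aditi's skip-level manager is Walden.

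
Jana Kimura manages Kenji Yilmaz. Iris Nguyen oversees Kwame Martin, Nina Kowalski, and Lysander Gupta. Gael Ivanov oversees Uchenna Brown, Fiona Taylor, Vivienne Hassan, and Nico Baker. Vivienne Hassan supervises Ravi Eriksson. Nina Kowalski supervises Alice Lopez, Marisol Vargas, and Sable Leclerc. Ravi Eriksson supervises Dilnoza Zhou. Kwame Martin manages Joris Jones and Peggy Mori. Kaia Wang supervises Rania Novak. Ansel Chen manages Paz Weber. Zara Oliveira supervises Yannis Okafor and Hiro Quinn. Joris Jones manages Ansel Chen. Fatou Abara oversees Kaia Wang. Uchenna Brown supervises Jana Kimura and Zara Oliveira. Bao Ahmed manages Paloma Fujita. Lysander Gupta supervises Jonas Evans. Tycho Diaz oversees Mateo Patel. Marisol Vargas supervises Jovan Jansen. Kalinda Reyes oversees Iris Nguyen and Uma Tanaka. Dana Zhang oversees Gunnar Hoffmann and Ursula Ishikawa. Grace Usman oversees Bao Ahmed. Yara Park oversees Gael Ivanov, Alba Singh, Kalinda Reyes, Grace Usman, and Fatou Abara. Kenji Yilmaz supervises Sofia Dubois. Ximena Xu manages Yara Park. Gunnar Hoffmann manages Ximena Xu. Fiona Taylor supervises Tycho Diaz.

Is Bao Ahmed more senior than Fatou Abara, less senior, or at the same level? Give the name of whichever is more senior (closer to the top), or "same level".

Bao Ahmed is 5 levels below Dana Zhang; Fatou Abara is 4. Fatou Abara is higher.

Fatou Abara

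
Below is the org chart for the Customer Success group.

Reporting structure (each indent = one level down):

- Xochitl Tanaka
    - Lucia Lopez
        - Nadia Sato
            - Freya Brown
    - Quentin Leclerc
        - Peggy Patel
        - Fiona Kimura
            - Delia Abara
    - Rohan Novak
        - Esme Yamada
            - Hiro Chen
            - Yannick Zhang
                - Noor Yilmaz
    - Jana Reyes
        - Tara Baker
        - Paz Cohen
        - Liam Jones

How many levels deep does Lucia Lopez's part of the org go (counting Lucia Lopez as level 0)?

2

The longest chain under Lucia Lopez runs Lucia Lopez → Nadia Sato → Freya Brown, which is 2 levels below Lucia Lopez.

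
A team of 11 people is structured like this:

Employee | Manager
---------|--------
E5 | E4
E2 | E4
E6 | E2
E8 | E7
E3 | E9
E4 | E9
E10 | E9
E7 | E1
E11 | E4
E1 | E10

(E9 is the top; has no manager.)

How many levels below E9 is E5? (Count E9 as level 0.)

2

Chain from E5 up to E9: E5 → E4 → E9. That is 2 steps up, so E5 is 2 levels below E9.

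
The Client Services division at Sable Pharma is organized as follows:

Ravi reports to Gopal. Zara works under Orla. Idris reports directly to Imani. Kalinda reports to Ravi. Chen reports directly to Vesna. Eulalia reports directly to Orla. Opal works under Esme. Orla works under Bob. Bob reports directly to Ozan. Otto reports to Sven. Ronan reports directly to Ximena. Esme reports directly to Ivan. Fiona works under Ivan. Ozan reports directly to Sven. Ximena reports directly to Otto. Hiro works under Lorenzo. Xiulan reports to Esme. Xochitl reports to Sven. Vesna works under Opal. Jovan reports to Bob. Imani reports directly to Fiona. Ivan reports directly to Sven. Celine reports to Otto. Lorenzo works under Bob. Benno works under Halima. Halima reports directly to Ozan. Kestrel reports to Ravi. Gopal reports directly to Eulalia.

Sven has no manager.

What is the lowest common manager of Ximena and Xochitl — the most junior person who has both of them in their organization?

Ximena's chain of managers is Otto, Sven. Xochitl's chain of managers is Sven. The first manager that appears in both chains is Sven.

Sven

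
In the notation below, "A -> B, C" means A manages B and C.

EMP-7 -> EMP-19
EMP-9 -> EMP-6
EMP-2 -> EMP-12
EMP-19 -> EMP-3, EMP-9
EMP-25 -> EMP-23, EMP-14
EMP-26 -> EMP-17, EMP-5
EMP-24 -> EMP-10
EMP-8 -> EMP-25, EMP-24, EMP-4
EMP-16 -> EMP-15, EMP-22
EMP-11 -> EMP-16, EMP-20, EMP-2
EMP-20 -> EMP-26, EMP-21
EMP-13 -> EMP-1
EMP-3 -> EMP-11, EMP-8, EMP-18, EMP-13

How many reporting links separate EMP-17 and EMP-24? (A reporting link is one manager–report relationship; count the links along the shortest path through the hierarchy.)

6

EMP-17 is 4 levels below EMP-3, and EMP-24 is 2 levels below EMP-3 (their lowest common manager). The shortest path runs up from EMP-17 to EMP-3 and back down to EMP-24: 4 + 2 = 6 links.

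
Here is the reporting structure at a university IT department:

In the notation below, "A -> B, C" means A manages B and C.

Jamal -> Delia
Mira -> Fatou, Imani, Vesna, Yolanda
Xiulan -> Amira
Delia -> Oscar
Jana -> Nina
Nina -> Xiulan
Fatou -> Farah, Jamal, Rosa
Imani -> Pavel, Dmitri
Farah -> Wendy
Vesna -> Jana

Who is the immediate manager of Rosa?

Rosa reports directly to Fatou.

Fatou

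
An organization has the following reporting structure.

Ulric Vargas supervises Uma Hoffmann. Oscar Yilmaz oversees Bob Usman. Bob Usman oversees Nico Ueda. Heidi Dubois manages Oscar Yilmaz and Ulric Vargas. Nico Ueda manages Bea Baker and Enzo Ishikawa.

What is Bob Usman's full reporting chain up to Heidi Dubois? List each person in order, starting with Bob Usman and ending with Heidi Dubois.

Bob Usman reports to Oscar Yilmaz. Oscar Yilmaz reports to Heidi Dubois. Heidi Dubois is at the top.

Bob Usman -> Oscar Yilmaz -> Heidi Dubois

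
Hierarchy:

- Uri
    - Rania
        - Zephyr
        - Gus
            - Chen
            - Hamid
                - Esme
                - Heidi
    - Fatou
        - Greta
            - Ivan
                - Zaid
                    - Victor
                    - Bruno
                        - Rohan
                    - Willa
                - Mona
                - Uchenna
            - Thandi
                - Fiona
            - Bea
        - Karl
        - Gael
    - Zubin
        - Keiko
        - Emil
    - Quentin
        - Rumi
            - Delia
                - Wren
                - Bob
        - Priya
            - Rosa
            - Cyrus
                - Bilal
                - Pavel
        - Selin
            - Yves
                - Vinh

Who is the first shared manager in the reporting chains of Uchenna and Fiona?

Uchenna's chain of managers is Ivan, Greta, Fatou, Uri. Fiona's chain of managers is Thandi, Greta, Fatou, Uri. The first manager that appears in both chains is Greta.

Greta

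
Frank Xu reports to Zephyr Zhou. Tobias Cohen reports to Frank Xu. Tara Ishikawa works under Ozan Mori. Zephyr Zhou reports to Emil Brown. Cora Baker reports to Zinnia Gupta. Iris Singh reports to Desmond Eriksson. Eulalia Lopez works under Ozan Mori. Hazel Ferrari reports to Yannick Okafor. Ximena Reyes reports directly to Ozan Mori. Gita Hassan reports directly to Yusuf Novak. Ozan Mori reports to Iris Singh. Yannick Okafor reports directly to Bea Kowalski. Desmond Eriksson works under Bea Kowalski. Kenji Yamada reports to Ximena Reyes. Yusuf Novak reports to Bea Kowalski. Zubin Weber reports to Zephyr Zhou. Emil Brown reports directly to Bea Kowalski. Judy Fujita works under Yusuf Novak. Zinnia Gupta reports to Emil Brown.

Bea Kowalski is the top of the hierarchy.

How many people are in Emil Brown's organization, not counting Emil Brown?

Emil Brown directly manages Zephyr Zhou, Zinnia Gupta. Under Zephyr Zhou: Zubin Weber, Frank Xu, Tobias Cohen (3). Under Zinnia Gupta: Cora Baker (1). So Emil Brown's organization is 2 direct reports plus everyone under them: 4 + 2 = 6.

6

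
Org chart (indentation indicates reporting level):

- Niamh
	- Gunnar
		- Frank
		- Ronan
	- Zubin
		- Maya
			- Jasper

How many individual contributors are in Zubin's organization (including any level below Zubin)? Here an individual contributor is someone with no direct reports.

1

The only person in Zubin's organization with no one reporting to them is Jasper. That is 1.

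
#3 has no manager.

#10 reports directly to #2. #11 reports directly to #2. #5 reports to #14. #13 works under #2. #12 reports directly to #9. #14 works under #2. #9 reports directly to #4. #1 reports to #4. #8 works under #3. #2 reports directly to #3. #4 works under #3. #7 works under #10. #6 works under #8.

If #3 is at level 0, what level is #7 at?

3

Chain from #7 up to #3: #7 → #10 → #2 → #3. That is 3 steps up, so #7 is 3 levels below #3.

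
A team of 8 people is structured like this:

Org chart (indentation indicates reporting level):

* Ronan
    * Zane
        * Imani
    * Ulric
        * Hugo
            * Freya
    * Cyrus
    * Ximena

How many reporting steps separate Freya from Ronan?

Chain from Freya up to Ronan: Freya → Hugo → Ulric → Ronan. That is 3 steps up, so Freya is 3 levels below Ronan.

3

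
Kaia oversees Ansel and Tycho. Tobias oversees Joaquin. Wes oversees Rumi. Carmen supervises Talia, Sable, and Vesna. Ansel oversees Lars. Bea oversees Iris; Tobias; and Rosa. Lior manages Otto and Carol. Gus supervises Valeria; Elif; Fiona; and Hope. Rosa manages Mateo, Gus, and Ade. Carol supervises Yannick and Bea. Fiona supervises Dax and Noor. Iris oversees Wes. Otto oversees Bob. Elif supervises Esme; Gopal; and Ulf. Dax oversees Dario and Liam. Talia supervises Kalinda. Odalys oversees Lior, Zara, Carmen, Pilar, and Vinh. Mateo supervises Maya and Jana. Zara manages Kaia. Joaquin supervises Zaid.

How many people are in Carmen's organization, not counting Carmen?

4

Carmen directly manages Sable, Vesna, Talia. Sable has no reports. Vesna has no reports. Under Talia: Kalinda (1). So Carmen's organization is 3 direct reports plus everyone under them: 1 + 1 + 2 = 4.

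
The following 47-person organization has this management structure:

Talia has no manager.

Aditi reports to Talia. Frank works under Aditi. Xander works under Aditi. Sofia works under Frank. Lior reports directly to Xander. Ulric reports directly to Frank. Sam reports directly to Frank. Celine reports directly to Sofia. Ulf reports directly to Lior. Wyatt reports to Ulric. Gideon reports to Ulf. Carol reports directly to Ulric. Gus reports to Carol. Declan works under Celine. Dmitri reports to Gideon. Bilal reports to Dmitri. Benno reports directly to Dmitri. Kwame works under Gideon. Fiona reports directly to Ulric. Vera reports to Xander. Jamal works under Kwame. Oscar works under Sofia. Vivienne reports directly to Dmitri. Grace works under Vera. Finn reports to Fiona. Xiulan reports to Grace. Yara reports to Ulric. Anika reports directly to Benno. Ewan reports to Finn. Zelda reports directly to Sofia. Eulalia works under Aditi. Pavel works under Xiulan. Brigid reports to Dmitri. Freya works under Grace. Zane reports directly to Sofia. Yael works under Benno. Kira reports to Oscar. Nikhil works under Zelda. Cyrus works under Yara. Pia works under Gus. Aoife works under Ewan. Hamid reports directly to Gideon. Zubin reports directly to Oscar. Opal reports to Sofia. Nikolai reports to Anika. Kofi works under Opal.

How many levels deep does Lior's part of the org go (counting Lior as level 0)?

The longest chain under Lior runs Lior → Ulf → Gideon → Dmitri → Benno → Anika → Nikolai, which is 6 levels below Lior.

6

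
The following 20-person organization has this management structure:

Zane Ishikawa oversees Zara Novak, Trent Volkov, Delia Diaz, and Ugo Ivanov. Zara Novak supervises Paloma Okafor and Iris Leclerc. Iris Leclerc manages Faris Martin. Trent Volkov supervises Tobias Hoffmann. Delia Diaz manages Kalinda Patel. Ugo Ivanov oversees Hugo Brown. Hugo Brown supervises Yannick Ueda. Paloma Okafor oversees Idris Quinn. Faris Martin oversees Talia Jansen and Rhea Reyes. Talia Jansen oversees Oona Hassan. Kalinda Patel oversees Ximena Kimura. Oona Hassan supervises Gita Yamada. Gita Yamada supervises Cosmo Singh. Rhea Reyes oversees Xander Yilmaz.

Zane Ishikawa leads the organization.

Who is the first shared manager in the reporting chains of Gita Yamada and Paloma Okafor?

Zara Novak

Gita Yamada's chain of managers is Oona Hassan, Talia Jansen, Faris Martin, Iris Leclerc, Zara Novak, Zane Ishikawa. Paloma Okafor's chain of managers is Zara Novak, Zane Ishikawa. The first manager that appears in both chains is Zara Novak.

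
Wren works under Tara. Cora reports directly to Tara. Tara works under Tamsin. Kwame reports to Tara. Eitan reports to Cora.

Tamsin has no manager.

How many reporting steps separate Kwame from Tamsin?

Chain from Kwame up to Tamsin: Kwame → Tara → Tamsin. That is 2 steps up, so Kwame is 2 levels below Tamsin.

2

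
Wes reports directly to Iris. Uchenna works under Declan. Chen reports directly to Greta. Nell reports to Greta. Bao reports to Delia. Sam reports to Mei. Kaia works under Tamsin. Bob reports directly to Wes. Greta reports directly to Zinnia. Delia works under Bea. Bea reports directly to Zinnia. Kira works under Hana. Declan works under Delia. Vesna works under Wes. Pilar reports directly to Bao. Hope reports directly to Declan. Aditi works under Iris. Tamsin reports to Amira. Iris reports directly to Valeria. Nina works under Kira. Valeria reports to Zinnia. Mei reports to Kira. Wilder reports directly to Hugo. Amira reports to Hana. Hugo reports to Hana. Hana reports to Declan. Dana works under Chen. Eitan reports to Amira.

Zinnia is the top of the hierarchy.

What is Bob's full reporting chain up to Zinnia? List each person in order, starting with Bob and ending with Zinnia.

Bob reports to Wes. Wes reports to Iris. Iris reports to Valeria. Valeria reports to Zinnia. Zinnia is at the top.

Bob -> Wes -> Iris -> Valeria -> Zinnia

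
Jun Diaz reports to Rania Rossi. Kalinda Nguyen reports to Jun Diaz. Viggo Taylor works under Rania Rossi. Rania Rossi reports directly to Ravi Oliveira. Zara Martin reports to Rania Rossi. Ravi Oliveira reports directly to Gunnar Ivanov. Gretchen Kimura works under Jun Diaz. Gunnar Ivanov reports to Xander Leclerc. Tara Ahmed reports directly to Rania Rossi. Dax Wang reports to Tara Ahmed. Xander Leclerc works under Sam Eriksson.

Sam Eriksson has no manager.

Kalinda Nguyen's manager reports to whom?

Rania Rossi

Kalinda Nguyen reports to Jun Diaz, and Jun Diaz reports to Rania Rossi. So Kalinda Nguyen's skip-level manager is Rania Rossi.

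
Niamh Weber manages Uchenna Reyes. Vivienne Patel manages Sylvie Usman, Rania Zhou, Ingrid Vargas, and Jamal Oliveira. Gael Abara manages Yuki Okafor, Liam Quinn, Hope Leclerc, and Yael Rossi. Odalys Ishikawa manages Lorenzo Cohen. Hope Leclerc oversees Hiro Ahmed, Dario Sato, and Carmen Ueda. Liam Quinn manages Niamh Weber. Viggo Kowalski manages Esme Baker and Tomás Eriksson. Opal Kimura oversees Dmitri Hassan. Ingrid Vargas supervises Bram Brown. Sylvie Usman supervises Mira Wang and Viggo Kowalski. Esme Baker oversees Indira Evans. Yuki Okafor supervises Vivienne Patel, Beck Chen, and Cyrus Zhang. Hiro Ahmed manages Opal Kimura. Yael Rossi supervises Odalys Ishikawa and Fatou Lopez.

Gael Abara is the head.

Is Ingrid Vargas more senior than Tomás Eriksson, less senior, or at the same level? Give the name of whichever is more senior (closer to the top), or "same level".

Ingrid Vargas is 3 levels below Gael Abara; Tomás Eriksson is 5. Ingrid Vargas is higher.

Ingrid Vargas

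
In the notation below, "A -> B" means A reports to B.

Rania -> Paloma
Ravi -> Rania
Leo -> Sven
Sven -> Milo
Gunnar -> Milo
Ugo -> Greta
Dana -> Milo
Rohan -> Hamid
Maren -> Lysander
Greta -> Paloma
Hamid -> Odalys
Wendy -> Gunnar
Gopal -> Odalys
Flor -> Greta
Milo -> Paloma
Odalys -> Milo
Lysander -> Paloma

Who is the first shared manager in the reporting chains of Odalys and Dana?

Odalys's chain of managers is Milo, Paloma. Dana's chain of managers is Milo, Paloma. The first manager that appears in both chains is Milo.

Milo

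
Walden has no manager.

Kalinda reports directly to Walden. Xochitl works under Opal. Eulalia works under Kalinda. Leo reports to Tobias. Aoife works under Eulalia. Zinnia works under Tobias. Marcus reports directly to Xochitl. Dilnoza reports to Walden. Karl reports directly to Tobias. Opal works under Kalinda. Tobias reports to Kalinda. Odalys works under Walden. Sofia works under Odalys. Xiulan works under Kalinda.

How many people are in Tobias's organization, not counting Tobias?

3

Tobias directly manages Leo, Zinnia, Karl. Leo has no reports. Zinnia has no reports. Karl has no reports. So Tobias's organization is 3 direct reports plus everyone under them: 1 + 1 + 1 = 3.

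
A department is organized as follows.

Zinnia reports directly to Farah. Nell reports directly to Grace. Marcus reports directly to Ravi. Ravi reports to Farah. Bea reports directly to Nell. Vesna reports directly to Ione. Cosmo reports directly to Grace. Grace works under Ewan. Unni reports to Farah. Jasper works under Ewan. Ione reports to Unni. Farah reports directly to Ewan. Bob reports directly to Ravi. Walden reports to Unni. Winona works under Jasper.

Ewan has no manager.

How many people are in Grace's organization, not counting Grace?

Grace directly manages Nell, Cosmo. Under Nell: Bea (1). Cosmo has no reports. So Grace's organization is 2 direct reports plus everyone under them: 2 + 1 = 3.

3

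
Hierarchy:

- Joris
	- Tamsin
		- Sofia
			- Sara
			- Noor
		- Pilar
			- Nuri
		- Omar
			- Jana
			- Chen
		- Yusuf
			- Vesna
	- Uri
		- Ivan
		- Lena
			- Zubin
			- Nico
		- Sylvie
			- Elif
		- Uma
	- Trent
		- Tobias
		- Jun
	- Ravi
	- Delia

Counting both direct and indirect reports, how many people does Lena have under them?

2

Lena directly manages Zubin, Nico. Zubin has no reports. Nico has no reports. So Lena's organization is 2 direct reports plus everyone under them: 1 + 1 = 2.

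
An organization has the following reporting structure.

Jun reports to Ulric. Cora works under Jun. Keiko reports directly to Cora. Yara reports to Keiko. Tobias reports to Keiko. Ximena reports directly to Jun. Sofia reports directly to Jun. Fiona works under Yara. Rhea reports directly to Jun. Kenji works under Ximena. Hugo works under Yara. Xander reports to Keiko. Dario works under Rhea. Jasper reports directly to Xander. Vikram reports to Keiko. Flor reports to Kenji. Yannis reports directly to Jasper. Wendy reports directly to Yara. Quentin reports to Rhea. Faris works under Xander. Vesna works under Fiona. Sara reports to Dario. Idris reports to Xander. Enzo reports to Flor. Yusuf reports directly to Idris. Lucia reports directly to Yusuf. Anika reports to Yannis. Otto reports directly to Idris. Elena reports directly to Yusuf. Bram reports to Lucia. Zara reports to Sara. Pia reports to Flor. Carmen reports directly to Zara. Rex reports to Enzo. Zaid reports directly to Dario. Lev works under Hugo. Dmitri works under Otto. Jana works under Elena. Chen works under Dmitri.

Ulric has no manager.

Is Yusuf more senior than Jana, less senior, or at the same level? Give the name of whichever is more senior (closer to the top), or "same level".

Yusuf

Yusuf is 6 levels below Ulric; Jana is 8. Yusuf is higher.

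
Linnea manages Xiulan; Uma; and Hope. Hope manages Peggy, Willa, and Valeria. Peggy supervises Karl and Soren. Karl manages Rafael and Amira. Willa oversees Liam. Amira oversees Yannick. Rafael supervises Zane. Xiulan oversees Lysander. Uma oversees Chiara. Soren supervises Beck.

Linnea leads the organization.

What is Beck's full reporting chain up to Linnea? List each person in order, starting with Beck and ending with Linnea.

Beck -> Soren -> Peggy -> Hope -> Linnea

Beck reports to Soren. Soren reports to Peggy. Peggy reports to Hope. Hope reports to Linnea. Linnea is at the top.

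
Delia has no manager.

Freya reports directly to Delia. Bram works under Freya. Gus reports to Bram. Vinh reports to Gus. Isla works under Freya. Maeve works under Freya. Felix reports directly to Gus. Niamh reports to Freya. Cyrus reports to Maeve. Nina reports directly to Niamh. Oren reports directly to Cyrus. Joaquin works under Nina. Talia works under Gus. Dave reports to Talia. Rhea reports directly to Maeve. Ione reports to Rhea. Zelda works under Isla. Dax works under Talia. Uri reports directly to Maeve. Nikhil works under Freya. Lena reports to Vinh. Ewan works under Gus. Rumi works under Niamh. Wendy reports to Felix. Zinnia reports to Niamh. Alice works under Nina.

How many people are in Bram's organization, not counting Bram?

Bram directly manages Gus. Under Gus: Ewan, Talia, Dax, Dave, Felix, Wendy, Vinh, Lena (8). That's 9 in total.

9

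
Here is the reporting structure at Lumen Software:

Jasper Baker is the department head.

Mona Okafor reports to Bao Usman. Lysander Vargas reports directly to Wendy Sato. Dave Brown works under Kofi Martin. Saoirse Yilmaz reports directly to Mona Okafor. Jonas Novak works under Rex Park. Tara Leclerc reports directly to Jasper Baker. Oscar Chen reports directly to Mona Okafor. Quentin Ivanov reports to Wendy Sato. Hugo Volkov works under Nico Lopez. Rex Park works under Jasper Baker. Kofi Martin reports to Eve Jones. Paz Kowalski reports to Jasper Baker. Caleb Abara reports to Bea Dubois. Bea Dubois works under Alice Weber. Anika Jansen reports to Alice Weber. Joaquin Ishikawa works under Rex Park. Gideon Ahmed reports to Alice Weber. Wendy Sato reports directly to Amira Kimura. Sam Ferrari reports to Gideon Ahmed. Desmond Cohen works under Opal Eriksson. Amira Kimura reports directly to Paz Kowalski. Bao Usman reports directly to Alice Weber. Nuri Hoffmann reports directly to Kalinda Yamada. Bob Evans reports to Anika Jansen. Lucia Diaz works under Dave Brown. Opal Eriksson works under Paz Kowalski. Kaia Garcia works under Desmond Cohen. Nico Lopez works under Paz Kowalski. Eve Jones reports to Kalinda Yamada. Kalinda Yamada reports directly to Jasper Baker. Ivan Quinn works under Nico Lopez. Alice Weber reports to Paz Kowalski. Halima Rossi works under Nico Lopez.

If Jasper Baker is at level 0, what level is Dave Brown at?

4

Chain from Dave Brown up to Jasper Baker: Dave Brown → Kofi Martin → Eve Jones → Kalinda Yamada → Jasper Baker. That is 4 steps up, so Dave Brown is 4 levels below Jasper Baker.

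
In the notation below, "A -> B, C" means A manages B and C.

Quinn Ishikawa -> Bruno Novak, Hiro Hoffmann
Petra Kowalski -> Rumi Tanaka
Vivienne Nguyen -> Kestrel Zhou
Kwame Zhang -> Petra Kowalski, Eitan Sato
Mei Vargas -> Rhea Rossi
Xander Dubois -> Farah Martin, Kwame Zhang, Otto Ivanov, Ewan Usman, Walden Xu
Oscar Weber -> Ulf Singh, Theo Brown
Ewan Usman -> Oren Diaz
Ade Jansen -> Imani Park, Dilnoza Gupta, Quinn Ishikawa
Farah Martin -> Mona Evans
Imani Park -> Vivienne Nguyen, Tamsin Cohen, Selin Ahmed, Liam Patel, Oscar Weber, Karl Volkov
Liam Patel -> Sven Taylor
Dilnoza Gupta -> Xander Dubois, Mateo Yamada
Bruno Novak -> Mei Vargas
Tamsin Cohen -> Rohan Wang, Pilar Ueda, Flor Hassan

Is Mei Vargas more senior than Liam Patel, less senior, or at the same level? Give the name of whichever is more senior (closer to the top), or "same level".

Mei Vargas is 3 levels below Ade Jansen; Liam Patel is 2. Liam Patel is higher.

Liam Patel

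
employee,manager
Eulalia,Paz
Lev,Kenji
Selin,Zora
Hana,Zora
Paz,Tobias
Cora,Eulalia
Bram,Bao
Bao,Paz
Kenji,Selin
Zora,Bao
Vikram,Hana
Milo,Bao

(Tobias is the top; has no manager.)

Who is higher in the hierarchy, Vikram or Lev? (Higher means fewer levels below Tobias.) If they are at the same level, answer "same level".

Vikram

Vikram is 5 levels below Tobias; Lev is 6. Vikram is higher.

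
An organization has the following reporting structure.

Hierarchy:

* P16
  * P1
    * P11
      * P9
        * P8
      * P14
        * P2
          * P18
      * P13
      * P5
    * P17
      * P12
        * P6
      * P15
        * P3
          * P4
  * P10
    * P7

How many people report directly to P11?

P11 directly manages P9, P14, P13, P5. That is 4 direct reports.

4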